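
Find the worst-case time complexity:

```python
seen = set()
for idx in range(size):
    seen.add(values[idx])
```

Time complexity: O(n).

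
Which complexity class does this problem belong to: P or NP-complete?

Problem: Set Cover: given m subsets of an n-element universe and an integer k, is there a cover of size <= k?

This problem is NP-complete: one of Karp's 21 NP-complete problems (with k part of the input).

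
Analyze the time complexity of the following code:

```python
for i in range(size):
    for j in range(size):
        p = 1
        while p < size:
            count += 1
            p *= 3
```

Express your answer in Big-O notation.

Time complexity: O(n^2 log n).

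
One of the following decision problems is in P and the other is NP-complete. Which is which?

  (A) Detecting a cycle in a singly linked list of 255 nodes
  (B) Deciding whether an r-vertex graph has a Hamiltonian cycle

(A) is P: Floyd's tortoise-and-hare runs in O(n) time, O(1) space.
(B) is NP-complete: one of Karp's 21 NP-complete problems.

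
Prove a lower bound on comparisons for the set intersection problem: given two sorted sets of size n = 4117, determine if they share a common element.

For two sorted arrays of size n = 4117, any correct algorithm must examine Omega(n) elements. If fewer are examined, an adversary places a common element in an unexamined gap. A merge-based scan achieves O(n), so the bound is tight.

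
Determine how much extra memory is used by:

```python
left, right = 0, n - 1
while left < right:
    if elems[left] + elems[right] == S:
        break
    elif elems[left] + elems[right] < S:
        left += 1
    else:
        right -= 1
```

Space complexity: O(1).
Only a constant amount of auxiliary storage is used; nothing grows with n.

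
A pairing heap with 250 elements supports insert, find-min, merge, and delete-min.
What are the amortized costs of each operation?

Pairing heaps are self-adjusting heap-ordered trees. Insert and merge link two roots: O(1). Find-min reads the root: O(1). Delete-min removes the root, then pairs children in two passes; amortized cost is O(log 250) = O(log n).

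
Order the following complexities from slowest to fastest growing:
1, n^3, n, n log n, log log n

Ordered by growth rate: 1 < log log n < n < n log n < n^3.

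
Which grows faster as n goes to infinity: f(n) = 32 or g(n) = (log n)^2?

g(n) = (log n)^2 grows faster: any unbounded function dominates a constant.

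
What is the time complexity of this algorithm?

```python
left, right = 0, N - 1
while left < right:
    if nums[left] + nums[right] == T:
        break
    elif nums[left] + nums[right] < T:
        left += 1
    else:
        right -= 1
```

Time complexity: O(n).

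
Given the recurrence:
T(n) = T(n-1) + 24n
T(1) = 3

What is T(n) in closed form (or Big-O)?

Unrolling: T(n) = 3 + 24*(2 + 3 + ... + n) = 3 + 24*(n(n+1)/2 - 1) = O(n^2).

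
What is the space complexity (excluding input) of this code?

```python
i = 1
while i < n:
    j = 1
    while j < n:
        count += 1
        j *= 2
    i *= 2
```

Space complexity: O(1).
Only a constant amount of auxiliary storage is used; nothing grows with n.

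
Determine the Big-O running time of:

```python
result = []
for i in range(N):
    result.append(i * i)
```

Time complexity: O(n).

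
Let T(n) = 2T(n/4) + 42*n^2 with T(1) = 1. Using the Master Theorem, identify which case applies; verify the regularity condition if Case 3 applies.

a=2, b=4, f(n)=42*n^2.
log_4(2) = 0.5 < 2.
f(n) = Omega(n^(0.5+epsilon)) for some epsilon > 0, so Case 3 is the candidate.
Regularity: a*f(n/b) = 2*42*(n/4)^2 = (2/16)*42*n^2 <= c*f(n) with c = 2/16 < 1. Satisfied.
Case 3: T(n) = Theta(n^2).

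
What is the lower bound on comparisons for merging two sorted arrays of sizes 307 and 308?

Adversary argument: with sizes 307 and 308 (differing by at most 1), interleave the two arrays so that every consecutive pair in the output comes from different inputs. Then each of the 614 adjacent output pairs must be directly compared, or the algorithm cannot determine their relative order. So 614 comparisons are necessary; standard merge achieves this.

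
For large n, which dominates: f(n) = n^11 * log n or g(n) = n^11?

f(n) = n^11 * log n grows faster: extra log n factor -> infinity.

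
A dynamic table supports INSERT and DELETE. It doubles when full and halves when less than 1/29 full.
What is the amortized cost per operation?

Using potential function Phi = |2*num_items - table_size| when load > 1/2, and Phi = table_size/2 - num_items otherwise. The gap of 1/29 vs 1/2 for shrinking prevents thrashing. Both insert and delete have O(1) amortized cost.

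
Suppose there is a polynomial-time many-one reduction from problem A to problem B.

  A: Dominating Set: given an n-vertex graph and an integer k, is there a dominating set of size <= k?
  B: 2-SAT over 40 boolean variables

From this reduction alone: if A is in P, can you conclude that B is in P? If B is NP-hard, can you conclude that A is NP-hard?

A poly-time reduction A <=_p B transfers tractability DOWN (B easy => A easy) and hardness UP (A hard => B hard), not the reverse.
From A in P, the reduction alone does NOT give B in P: any problem in P trivially reduces to SAT, yet SAT is not known to be in P.
From B NP-hard, the reduction alone does NOT give A NP-hard: again, easy problems reduce to hard ones.
(Here in fact A is NP-complete and B is in P, so no such reduction is known -- its existence would imply P = NP; the analysis concerns only what the assumed reduction would or would not let you conclude.)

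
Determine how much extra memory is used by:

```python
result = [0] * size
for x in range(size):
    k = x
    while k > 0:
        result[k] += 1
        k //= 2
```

Space complexity: O(n).
Auxiliary storage grows linearly with the input size n in the worst case.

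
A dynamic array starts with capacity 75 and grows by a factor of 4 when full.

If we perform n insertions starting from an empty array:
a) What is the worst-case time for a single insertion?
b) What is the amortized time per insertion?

(a) Worst-case single insertion: O(n) -- when the array is full at capacity c, the resize copies all c elements, and c can be Theta(n).
(b) Resizes happen at sizes 75, 300, 1200, ... Total copy cost for n insertions: 75 + 300 + ... = O(n) (geometric series with ratio 1/4). Amortized cost per insertion: O(n)/n = O(1).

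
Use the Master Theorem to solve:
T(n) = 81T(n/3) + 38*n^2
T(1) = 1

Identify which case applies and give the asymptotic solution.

a=81, b=3, f(n)=38*n^2.
log_3(81) = 4 > 2.
Since f(n) = O(n^2) is polynomially smaller than n^4, Case 1 applies.
T(n) = Theta(n^4).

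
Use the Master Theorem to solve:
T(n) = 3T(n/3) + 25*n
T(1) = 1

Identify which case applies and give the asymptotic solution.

a=3, b=3, f(n)=25*n.
log_3(3) = 1, so n^(log_b(a)) = n.
f(n) = Theta(n), so Case 2 applies.
T(n) = Theta(n log n).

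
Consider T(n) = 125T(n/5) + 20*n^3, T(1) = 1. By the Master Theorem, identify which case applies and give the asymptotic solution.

a=125, b=5, f(n)=20*n^3.
log_5(125) = 3, so n^(log_b(a)) = n^3.
f(n) = Theta(n^3), so Case 2 applies.
T(n) = Theta(n^3 log n).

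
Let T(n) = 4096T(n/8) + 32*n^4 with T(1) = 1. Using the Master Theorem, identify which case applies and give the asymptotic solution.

a=4096, b=8, f(n)=32*n^4.
log_8(4096) = 4, so n^(log_b(a)) = n^4.
f(n) = Theta(n^4), so Case 2 applies.
T(n) = Theta(n^4 log n).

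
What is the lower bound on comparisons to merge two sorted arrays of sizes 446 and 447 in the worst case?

Adversary: with |446 - 447| <= 1 the inputs can be fully interleaved so that every adjacent pair in the merged output comes from different arrays. Then each of the 892 adjacent pairs must be directly compared, or the algorithm cannot determine their relative order. Standard merge meets this bound.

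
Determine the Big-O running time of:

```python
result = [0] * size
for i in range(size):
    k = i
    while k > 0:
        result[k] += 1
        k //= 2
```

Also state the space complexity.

Time complexity: O(n log n).
Space complexity: O(n).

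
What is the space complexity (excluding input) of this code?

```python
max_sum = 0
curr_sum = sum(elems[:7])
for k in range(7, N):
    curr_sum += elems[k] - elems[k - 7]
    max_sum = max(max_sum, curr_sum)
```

Space complexity: O(1).
Only a constant amount of auxiliary storage is used; nothing grows with n.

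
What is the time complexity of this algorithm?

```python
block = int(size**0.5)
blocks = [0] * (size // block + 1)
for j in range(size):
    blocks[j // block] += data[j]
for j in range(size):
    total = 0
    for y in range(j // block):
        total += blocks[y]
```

Time complexity: O(n * sqrt(n)).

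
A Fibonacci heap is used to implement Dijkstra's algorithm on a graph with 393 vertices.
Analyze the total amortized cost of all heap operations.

Dijkstra performs 393 insert, 393 extract-min, and at most E decrease-key operations. With Fibonacci heap: insert O(1) amortized, extract-min O(log n) amortized, decrease-key O(1) amortized. Total with n = 393: O(n * 1 + n * log n + E * 1) = O(n log n + E).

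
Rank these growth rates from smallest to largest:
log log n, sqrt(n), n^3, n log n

Ordered by growth rate: log log n < sqrt(n) < n log n < n^3.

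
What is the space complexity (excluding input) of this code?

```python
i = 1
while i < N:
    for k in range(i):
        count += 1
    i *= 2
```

Space complexity: O(1).
Only a constant amount of auxiliary storage is used; nothing grows with n.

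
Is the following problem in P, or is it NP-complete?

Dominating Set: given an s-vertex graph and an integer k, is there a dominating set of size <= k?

This problem is NP-complete: reduces from Set Cover (with k part of the input).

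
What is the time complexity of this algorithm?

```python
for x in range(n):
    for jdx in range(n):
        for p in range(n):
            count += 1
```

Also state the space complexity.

Time complexity: O(n^3).
Space complexity: O(1).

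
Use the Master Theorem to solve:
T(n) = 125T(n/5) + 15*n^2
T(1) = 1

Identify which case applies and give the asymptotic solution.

a=125, b=5, f(n)=15*n^2.
log_5(125) = 3 > 2.
Since f(n) = O(n^2) is polynomially smaller than n^3, Case 1 applies.
T(n) = Theta(n^3).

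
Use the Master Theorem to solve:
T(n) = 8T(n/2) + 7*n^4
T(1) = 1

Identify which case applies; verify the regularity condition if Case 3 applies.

a=8, b=2, f(n)=7*n^4.
log_2(8) = 3 < 4.
f(n) = Omega(n^(3+epsilon)) for some epsilon > 0, so Case 3 is the candidate.
Regularity: a*f(n/b) = 8*7*(n/2)^4 = (8/16)*7*n^4 <= c*f(n) with c = 8/16 < 1. Satisfied.
Case 3: T(n) = Theta(n^4).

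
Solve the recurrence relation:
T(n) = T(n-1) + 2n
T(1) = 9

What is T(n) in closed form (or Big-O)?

Unrolling: T(n) = 9 + 2*(2 + 3 + ... + n) = 9 + 2*(n(n+1)/2 - 1) = O(n^2).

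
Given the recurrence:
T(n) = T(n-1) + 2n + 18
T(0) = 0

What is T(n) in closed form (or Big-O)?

Dominant term in sum is 2*sum(i, i=1..n) = 2*n*(n+1)/2 = O(n^2).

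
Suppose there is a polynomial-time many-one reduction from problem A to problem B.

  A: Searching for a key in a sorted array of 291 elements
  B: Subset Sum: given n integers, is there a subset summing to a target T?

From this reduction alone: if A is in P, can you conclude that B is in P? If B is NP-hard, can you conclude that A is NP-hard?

A poly-time reduction A <=_p B transfers tractability DOWN (B easy => A easy) and hardness UP (A hard => B hard), not the reverse.
From A in P, the reduction alone does NOT give B in P: any problem in P trivially reduces to SAT, yet SAT is not known to be in P.
From B NP-hard, the reduction alone does NOT give A NP-hard: again, easy problems reduce to hard ones.
(Here in fact A is P and B is NP-complete.)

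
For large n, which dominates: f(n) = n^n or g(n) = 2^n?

f(n) = n^n grows faster: n^n / 2^n = (n/2)^n -> infinity once n > 2.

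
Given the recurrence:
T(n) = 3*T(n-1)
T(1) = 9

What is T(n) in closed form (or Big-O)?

Each step multiplies by 3. T(n) = T(1)*3^(n-1) = 9*3^(n-1).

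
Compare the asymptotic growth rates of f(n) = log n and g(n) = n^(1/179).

g(n) = n^(1/179) grows faster: any positive power of n dominates log n.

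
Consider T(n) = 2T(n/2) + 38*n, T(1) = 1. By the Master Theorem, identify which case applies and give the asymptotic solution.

a=2, b=2, f(n)=38*n.
log_2(2) = 1, so n^(log_b(a)) = n.
f(n) = Theta(n), so Case 2 applies.
T(n) = Theta(n log n).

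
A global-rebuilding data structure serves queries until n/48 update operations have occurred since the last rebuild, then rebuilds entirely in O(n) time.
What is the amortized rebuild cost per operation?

The O(n) rebuild is triggered by n/48 operations, so each contributes O(n)/(n/48) = O(48) = O(1) to the rebuild cost.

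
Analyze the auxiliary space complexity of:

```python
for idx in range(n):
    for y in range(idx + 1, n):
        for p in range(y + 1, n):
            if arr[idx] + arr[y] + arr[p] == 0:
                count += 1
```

Space complexity: O(1).
Only a constant amount of auxiliary storage is used; nothing grows with n.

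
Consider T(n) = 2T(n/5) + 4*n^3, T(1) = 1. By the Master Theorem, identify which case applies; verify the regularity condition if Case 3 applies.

a=2, b=5, f(n)=4*n^3.
log_5(2) = 0.4307 < 3.
f(n) = Omega(n^(0.4307+epsilon)) for some epsilon > 0, so Case 3 is the candidate.
Regularity: a*f(n/b) = 2*4*(n/5)^3 = (2/125)*4*n^3 <= c*f(n) with c = 2/125 < 1. Satisfied.
Case 3: T(n) = Theta(n^3).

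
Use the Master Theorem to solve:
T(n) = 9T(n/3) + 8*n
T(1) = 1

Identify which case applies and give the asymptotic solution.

a=9, b=3, f(n)=8*n.
log_3(9) = 2 > 1.
Since f(n) = O(n^1) is polynomially smaller than n^2, Case 1 applies.
T(n) = Theta(n^2).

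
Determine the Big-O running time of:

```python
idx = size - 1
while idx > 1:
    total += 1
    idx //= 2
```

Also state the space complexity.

Time complexity: O(log n).
Space complexity: O(1).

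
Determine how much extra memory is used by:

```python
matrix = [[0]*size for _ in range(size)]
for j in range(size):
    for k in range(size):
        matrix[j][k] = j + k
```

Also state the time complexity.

Space complexity: O(n^2).
A 2D structure of size n x n is allocated.
Time complexity: O(n^2).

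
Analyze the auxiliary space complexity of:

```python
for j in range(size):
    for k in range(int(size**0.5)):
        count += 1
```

Space complexity: O(1).
Only a constant amount of auxiliary storage is used; nothing grows with n.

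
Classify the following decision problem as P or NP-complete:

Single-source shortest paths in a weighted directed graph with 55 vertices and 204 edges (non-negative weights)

This problem is in P: Dijkstra's algorithm runs in O((V+E) log V).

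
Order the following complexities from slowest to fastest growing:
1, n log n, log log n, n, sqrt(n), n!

Ordered by growth rate: 1 < log log n < sqrt(n) < n < n log n < n!.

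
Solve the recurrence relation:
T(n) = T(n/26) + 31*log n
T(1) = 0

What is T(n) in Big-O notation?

Each of the log_26(n) levels adds O(log n). T(n) = O(log^2 n).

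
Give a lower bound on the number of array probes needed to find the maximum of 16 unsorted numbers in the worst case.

Adversary: any unprobed cell could hold a value larger than everything seen so far. If fewer than 16 cells are probed, the adversary places the max in an unprobed cell. So all 16 cells must be examined; together with 16-1 comparisons this is tight.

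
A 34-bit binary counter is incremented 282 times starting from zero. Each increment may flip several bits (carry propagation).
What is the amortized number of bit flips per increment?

Bit i flips on every 2^i-th increment, so over 282 increments bit i flips floor(282/2^i) times. Summing over i: total flips < 2 * 282. Amortized: < 2 = O(1) per increment.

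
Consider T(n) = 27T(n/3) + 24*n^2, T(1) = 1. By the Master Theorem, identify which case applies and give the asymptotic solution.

a=27, b=3, f(n)=24*n^2.
log_3(27) = 3 > 2.
Since f(n) = O(n^2) is polynomially smaller than n^3, Case 1 applies.
T(n) = Theta(n^3).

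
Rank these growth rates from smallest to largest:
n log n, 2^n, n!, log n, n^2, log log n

Ordered by growth rate: log log n < log n < n log n < n^2 < 2^n < n!.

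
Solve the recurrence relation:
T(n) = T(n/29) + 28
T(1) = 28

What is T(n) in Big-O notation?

Each step divides n by 29 and adds 28. After log_29(n) steps, T(n) = O(log n).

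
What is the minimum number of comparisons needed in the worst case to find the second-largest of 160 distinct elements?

Lower bound: finding the max needs 160-1 comparisons. By the adversary weight-doubling argument, the max must personally win >= ceil(log_2(160)) = 8 comparisons; the 2nd-largest is among those 8 losers, needing 8-1 more comparisons. Total >= 160-1 + 8-1 = 166. A balanced knockout tournament achieves this.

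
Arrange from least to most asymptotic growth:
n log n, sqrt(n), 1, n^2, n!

Ordered by growth rate: 1 < sqrt(n) < n log n < n^2 < n!.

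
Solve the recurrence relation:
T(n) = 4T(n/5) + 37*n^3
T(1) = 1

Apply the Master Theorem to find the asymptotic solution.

a=4, b=5, f(n)=37*n^3. log_5(4) = 0.8614 < 3. Case 3: T(n) = O(n^3).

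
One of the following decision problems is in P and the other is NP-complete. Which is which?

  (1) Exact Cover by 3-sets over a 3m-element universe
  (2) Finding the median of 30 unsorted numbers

(1) is NP-complete: one of Karp's 21 NP-complete problems.
(2) is P: linear-time selection (median-of-medians) runs in O(n).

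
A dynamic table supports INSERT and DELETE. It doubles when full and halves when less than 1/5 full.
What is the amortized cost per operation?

Using potential function Phi = |2*num_items - table_size| when load > 1/2, and Phi = table_size/2 - num_items otherwise. The gap of 1/5 vs 1/2 for shrinking prevents thrashing. Both insert and delete have O(1) amortized cost.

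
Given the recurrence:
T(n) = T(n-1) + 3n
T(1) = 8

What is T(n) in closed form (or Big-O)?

Unrolling: T(n) = 8 + 3*(2 + 3 + ... + n) = 8 + 3*(n(n+1)/2 - 1) = O(n^2).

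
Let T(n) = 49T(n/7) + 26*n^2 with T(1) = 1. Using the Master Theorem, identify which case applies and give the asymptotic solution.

a=49, b=7, f(n)=26*n^2.
log_7(49) = 2, so n^(log_b(a)) = n^2.
f(n) = Theta(n^2), so Case 2 applies.
T(n) = Theta(n^2 log n).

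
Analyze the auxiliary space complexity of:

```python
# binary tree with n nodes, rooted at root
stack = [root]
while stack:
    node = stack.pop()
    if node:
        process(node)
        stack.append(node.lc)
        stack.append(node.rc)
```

Space complexity: O(n).
Auxiliary storage grows linearly with the input size n in the worst case.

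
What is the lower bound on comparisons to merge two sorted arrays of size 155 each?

To merge two sorted arrays of size 155, we need at least 309 comparisons in the worst case. An adversary can force every element to be compared.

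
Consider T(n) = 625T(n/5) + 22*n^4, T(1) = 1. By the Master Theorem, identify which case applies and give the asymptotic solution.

a=625, b=5, f(n)=22*n^4.
log_5(625) = 4, so n^(log_b(a)) = n^4.
f(n) = Theta(n^4), so Case 2 applies.
T(n) = Theta(n^4 log n).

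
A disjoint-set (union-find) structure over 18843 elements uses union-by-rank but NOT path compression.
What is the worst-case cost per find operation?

Union-by-rank alone keeps every tree's height <= log_2(18843) ~= 14.2. Each find traverses from a node to its root, costing O(height) = O(log n). Without path compression this bound is tight.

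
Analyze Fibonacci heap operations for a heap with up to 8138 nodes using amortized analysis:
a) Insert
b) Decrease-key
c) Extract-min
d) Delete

Fibonacci heaps use lazy consolidation. Potential function Phi = t + 2m (t = number of trees, m = marked nodes).
- Insert: O(1) actual, Delta Phi = +1 (one new tree) => O(1) amortized.
- Decrease-key: with c cascading cuts, actual cost is O(c); Delta Phi <= c - 2(c-1) + 2 = 4 - c (c new trees; >= c-1 marks cleared; <= 1 new mark). Amortized O(c) + (4 - c) = O(1).
- Extract-min: O(D(n) + t) actual; consolidation drops t to <= D(n)+1, so Delta Phi pays for the t term. D(n) = O(log n) for n = 8138 => O(log n) amortized.
- Delete: decrease-key to -inf then extract-min = O(log n).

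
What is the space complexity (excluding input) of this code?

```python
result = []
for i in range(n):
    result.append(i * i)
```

Space complexity: O(n).
Auxiliary storage grows linearly with the input size n in the worst case.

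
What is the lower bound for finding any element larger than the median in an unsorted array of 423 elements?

To find an element larger than the median of 423 elements, we must see Omega(n) elements. Without seeing enough elements, an adversary can make any unseen element the median.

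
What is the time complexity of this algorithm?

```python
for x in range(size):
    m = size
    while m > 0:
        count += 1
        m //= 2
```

Time complexity: O(n log n).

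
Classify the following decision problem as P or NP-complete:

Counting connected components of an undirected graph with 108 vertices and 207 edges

This problem is in P: BFS/DFS visits each vertex and edge once: O(V+E).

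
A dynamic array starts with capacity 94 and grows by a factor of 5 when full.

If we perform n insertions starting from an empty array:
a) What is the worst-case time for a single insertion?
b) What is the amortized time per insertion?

(a) Worst-case single insertion: O(n) -- when the array is full at capacity c, the resize copies all c elements, and c can be Theta(n).
(b) Resizes happen at sizes 94, 470, 2350, ... Total copy cost for n insertions: 94 + 470 + ... = O(n) (geometric series with ratio 1/5). Amortized cost per insertion: O(n)/n = O(1).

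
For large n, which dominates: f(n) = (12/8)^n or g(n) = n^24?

f(n) = (12/8)^n grows faster: (12/8)^n is exponential with base 12/8 > 1, dominating every polynomial.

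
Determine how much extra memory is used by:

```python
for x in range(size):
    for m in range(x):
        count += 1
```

Space complexity: O(1).
Only a constant amount of auxiliary storage is used; nothing grows with n.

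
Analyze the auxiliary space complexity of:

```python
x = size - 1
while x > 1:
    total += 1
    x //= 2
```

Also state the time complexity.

Space complexity: O(1).
Only a constant amount of auxiliary storage is used; nothing grows with n.
Time complexity: O(log n).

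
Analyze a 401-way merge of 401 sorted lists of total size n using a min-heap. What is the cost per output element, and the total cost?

Maintain a min-heap of size 401 holding the current head of each list. Each output step does one extract-min (O(log 401)) and one insert of that list's next element (O(log 401)). Each of the n elements passes through the heap exactly once, so the total cost is O(n log 401), i.e. O(log 401) per output element.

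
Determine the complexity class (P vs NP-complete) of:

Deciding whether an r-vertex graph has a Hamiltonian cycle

This problem is NP-complete: one of Karp's 21 NP-complete problems.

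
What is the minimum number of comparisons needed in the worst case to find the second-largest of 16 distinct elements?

Lower bound: finding the max needs 16-1 comparisons. By the adversary weight-doubling argument, the max must personally win >= ceil(log_2(16)) = 4 comparisons; the 2nd-largest is among those 4 losers, needing 4-1 more comparisons. Total >= 16-1 + 4-1 = 18. A balanced knockout tournament achieves this.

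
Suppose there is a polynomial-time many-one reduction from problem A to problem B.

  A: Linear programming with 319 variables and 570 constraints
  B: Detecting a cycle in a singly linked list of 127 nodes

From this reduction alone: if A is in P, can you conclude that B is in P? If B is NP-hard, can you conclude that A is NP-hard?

A poly-time reduction A <=_p B transfers tractability DOWN (B easy => A easy) and hardness UP (A hard => B hard), not the reverse.
From A in P, the reduction alone does NOT give B in P: any problem in P trivially reduces to SAT, yet SAT is not known to be in P.
From B NP-hard, the reduction alone does NOT give A NP-hard: again, easy problems reduce to hard ones.
(Here in fact A is P and B is P.)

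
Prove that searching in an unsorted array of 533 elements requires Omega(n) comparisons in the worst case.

An adversary can always place the target in the last position checked. Until all 533 positions are examined, the target might be in any unchecked position. Therefore 533 comparisons are necessary.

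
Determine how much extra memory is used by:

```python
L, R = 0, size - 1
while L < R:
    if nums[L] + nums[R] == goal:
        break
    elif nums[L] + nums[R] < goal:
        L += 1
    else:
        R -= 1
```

Space complexity: O(1).
Only a constant amount of auxiliary storage is used; nothing grows with n.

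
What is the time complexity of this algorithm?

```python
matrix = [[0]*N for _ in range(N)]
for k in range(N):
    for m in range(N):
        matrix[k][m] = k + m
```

Time complexity: O(n^2).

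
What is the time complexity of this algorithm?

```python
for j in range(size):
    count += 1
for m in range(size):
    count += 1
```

Time complexity: O(n).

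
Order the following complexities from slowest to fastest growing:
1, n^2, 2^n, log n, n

Ordered by growth rate: 1 < log n < n < n^2 < 2^n.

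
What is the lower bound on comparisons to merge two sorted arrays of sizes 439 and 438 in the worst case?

Adversary: with |439 - 438| <= 1 the inputs can be fully interleaved so that every adjacent pair in the merged output comes from different arrays. Then each of the 876 adjacent pairs must be directly compared, or the algorithm cannot determine their relative order. Standard merge meets this bound.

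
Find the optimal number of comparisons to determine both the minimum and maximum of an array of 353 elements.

Naive approach: 704 comparisons (352 for max + 352 for min).
Optimal: Compare elements in pairs first (floor(n/2) = 176 comparisons), then find max among winners and min among losers (176 comparisons each).
Total: ceil(3n/2) - 2 = 528 comparisons. An adversary argument shows this is also a lower bound.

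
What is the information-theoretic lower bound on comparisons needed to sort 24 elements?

There are 24! = 620448401733239439360000 possible orderings. Each comparison gives 1 bit. We need at least ceil(log_2(620448401733239439360000)) = 80 comparisons.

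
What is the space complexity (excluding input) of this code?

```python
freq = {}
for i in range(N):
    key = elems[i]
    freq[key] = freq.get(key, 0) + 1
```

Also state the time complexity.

Space complexity: O(n).
Auxiliary storage grows linearly with the input size n in the worst case.
Time complexity: O(n).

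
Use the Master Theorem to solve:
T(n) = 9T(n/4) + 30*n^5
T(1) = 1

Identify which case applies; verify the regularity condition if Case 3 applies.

a=9, b=4, f(n)=30*n^5.
log_4(9) = 1.585 < 5.
f(n) = Omega(n^(1.585+epsilon)) for some epsilon > 0, so Case 3 is the candidate.
Regularity: a*f(n/b) = 9*30*(n/4)^5 = (9/1024)*30*n^5 <= c*f(n) with c = 9/1024 < 1. Satisfied.
Case 3: T(n) = Theta(n^5).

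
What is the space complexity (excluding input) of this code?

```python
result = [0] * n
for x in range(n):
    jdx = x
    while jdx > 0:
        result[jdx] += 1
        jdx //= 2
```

Space complexity: O(n).
Auxiliary storage grows linearly with the input size n in the worst case.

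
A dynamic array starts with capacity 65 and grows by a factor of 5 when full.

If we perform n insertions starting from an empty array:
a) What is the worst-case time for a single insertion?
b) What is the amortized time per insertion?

(a) Worst-case single insertion: O(n) -- when the array is full at capacity c, the resize copies all c elements, and c can be Theta(n).
(b) Resizes happen at sizes 65, 325, 1625, ... Total copy cost for n insertions: 65 + 325 + ... = O(n) (geometric series with ratio 1/5). Amortized cost per insertion: O(n)/n = O(1).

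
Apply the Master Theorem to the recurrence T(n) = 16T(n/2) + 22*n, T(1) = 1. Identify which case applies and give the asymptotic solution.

a=16, b=2, f(n)=22*n.
log_2(16) = 4 > 1.
Since f(n) = O(n^1) is polynomially smaller than n^4, Case 1 applies.
T(n) = Theta(n^4).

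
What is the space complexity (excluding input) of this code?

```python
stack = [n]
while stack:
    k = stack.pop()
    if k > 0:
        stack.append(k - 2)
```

Space complexity: O(1).
Only a constant amount of auxiliary storage is used; nothing grows with n.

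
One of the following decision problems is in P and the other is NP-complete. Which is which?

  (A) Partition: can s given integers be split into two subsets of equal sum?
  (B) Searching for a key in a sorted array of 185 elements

(A) is NP-complete: Subset Sum reduces to it (one of Karp's 21 NP-complete problems).
(B) is P: binary search runs in O(log n).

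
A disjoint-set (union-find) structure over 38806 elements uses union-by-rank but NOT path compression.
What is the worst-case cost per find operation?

Union-by-rank alone keeps every tree's height <= log_2(38806) ~= 15.2. Each find traverses from a node to its root, costing O(height) = O(log n). Without path compression this bound is tight.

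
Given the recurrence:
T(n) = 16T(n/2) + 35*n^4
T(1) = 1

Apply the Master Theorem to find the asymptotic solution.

a=16, b=2, f(n)=35*n^4. log_2(16) = 4. Case 2: T(n) = O(n^4 log n).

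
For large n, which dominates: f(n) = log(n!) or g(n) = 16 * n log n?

f(n) = log(n!) and g(n) = 16 * n log n are Theta of each other: Stirling: log(n!) = n log n - n + O(log n) = Theta(n log n); the constant 16 doesn't change the Theta class.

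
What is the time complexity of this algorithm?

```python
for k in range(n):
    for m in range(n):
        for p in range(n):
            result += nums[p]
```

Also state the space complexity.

Time complexity: O(n^3).
Space complexity: O(1).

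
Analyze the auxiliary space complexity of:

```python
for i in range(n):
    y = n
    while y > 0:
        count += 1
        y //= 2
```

Space complexity: O(1).
Only a constant amount of auxiliary storage is used; nothing grows with n.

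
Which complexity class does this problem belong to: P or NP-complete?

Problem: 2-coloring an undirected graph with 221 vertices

This problem is in P: 2-coloring is bipartiteness testing via BFS, O(V+E).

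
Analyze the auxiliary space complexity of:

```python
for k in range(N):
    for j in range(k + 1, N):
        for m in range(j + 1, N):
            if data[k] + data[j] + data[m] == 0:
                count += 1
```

Space complexity: O(1).
Only a constant amount of auxiliary storage is used; nothing grows with n.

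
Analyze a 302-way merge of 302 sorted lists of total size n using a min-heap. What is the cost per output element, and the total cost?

Maintain a min-heap of size 302 holding the current head of each list. Each output step does one extract-min (O(log 302)) and one insert of that list's next element (O(log 302)). Each of the n elements passes through the heap exactly once, so the total cost is O(n log 302), i.e. O(log 302) per output element.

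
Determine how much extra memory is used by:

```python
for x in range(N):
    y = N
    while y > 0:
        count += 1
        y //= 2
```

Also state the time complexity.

Space complexity: O(1).
Only a constant amount of auxiliary storage is used; nothing grows with n.
Time complexity: O(n log n).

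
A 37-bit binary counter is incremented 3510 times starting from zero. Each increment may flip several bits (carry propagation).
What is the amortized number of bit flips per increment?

Bit i flips on every 2^i-th increment, so over 3510 increments bit i flips floor(3510/2^i) times. Summing over i: total flips < 2 * 3510. Amortized: < 2 = O(1) per increment.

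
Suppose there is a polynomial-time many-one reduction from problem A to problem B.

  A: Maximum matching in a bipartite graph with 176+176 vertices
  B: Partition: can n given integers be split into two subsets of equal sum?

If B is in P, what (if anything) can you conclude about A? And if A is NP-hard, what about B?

A poly-time reduction A <=_p B means any A-instance can be transformed to a B-instance in poly time.
If B is in P: compose the reduction with B's poly-time algorithm to solve A in poly time, so A is in P.
If A is NP-hard: every NP problem reduces to A, which reduces to B; composing reductions, every NP problem reduces to B, so B is NP-hard.
(Here in fact A is P and B is NP-complete.)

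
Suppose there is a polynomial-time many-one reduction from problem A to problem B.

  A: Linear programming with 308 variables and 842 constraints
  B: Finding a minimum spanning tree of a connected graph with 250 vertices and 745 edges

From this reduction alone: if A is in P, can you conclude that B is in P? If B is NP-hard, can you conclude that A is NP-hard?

A poly-time reduction A <=_p B transfers tractability DOWN (B easy => A easy) and hardness UP (A hard => B hard), not the reverse.
From A in P, the reduction alone does NOT give B in P: any problem in P trivially reduces to SAT, yet SAT is not known to be in P.
From B NP-hard, the reduction alone does NOT give A NP-hard: again, easy problems reduce to hard ones.
(Here in fact A is P and B is P.)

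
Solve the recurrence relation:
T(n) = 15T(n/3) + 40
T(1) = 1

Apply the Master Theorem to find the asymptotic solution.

a=15, b=3, f(n)=40. log_3(15) = 2.465. Case 1 of Master Theorem: T(n) = O(n^2.465).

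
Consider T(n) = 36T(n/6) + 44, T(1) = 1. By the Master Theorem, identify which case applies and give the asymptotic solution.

a=36, b=6, f(n)=44.
log_6(36) = 2 > 0.
Since f(n) = O(n^0) is polynomially smaller than n^2, Case 1 applies.
T(n) = Theta(n^2).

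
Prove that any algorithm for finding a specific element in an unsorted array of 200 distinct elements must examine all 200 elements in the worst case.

Adversary argument: if the algorithm examines fewer than 200 elements, the adversary places the target in an unexamined position. The algorithm cannot distinguish 'not present' from 'in unexamined position'.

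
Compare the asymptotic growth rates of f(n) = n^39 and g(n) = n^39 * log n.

g(n) = n^39 * log n grows faster: extra log n factor -> infinity.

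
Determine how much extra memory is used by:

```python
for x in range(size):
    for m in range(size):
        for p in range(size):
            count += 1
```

Space complexity: O(1).
Only a constant amount of auxiliary storage is used; nothing grows with n.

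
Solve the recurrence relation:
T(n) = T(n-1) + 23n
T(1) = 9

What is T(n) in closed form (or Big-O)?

Unrolling: T(n) = 9 + 23*(2 + 3 + ... + n) = 9 + 23*(n(n+1)/2 - 1) = O(n^2).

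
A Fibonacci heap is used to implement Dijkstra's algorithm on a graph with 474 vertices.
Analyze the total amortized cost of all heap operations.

Dijkstra performs 474 insert, 474 extract-min, and at most E decrease-key operations. With Fibonacci heap: insert O(1) amortized, extract-min O(log n) amortized, decrease-key O(1) amortized. Total with n = 474: O(n * 1 + n * log n + E * 1) = O(n log n + E).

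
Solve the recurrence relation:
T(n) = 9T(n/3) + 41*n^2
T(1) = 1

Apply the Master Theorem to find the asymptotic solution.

a=9, b=3, f(n)=41*n^2. log_3(9) = 2. Case 2: T(n) = O(n^2 log n).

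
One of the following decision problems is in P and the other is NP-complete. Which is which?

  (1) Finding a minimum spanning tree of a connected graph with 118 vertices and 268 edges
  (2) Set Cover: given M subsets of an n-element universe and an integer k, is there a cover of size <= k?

(1) is P: Kruskal's / Prim's algorithms run in polynomial time.
(2) is NP-complete: one of Karp's 21 NP-complete problems (with k part of the input).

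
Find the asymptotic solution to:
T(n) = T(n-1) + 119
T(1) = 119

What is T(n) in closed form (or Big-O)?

Unrolling: T(n) = T(n-1) + 119 = T(n-2) + 2*119 = ... = T(1) + (n-1)*119 = 119 + (n-1)*119 = 119n.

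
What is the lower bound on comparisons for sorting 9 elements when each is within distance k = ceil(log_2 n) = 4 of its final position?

Partition the 9 positions into floor(n/k) blocks of k = 4 consecutive positions; any permutation within a block keeps every element within k of its final position, so there are at least (k!)^(n/k) distinguishable inputs. Lower bound: log_2((k!)^(n/k)) = (n/k) * log_2(k!) = Theta(n log k); with k = ceil(log_2 n), this is Omega(n log log n).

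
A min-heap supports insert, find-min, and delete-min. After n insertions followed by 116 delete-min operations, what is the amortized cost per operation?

Insert takes O(log n) worst case. Delete-min takes O(log n). Over a sequence of n inserts and 116 delete-mins, total cost is O((n + 116) log n). Amortized per operation: O(log n).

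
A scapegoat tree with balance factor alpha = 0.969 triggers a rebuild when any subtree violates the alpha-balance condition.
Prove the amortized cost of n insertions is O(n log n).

Define potential Phi = c * sum of |size(left(v)) - size(right(v))| over all nodes. An insertion at depth d costs O(d) = O(log n) and increases Phi by O(log n). When a rebuild of subtree of size s occurs, it costs O(s) but reduces Phi by Omega(s). With alpha = 0.969, between rebuilds Omega(s) insertions must occur. Amortized cost per insertion: O(log n).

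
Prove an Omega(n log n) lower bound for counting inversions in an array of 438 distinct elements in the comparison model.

Decision-tree argument: at any leaf, the comparisons made (with transitivity) must totally order all 438 elements -- otherwise some pair (i,j) is unordered, and an adversary can present two inputs agreeing on every comparison made but with that pair flipped, changing the inversion count by 1, so the leaf's output is wrong on one of them. Hence the tree has >= 438! leaves and height >= log_2(438!) = Omega(n log n). Modified merge sort achieves O(n log n).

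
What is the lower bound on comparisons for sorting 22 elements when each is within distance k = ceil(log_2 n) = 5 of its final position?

Partition the 22 positions into floor(n/k) blocks of k = 5 consecutive positions; any permutation within a block keeps every element within k of its final position, so there are at least (k!)^(n/k) distinguishable inputs. Lower bound: log_2((k!)^(n/k)) = (n/k) * log_2(k!) = Theta(n log k); with k = ceil(log_2 n), this is Omega(n log log n).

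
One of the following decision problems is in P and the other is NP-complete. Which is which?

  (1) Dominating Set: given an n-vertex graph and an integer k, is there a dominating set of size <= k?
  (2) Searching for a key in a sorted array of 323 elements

(1) is NP-complete: reduces from Set Cover (with k part of the input).
(2) is P: binary search runs in O(log n).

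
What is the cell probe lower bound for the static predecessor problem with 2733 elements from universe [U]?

The Patrascu-Thorup lower bound shows any data structure on n = 2733 elements using O(n * polylog(n)) space requires Omega(log log U) query time. van Emde Boas trees achieve O(log log U) with O(U) space.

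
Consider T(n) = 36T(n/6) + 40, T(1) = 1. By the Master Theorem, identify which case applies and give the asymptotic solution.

a=36, b=6, f(n)=40.
log_6(36) = 2 > 0.
Since f(n) = O(n^0) is polynomially smaller than n^2, Case 1 applies.
T(n) = Theta(n^2).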